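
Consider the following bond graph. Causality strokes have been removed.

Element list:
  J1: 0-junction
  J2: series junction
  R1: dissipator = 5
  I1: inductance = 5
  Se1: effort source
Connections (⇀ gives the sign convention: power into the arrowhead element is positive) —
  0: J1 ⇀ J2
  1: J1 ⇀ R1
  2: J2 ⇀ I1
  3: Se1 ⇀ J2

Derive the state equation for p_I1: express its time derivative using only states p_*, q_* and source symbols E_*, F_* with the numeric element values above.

dp_I1/dt = E_Se1 - p_I1

b3 stroke→J2  (source Se1 imposes e)
b2 stroke→I1  (prefer integral on I1)
b0 stroke→J2  (J2: bond 2 brought flow, rest push out)
b1 stroke→J1  (closing 0-jn rule on J1)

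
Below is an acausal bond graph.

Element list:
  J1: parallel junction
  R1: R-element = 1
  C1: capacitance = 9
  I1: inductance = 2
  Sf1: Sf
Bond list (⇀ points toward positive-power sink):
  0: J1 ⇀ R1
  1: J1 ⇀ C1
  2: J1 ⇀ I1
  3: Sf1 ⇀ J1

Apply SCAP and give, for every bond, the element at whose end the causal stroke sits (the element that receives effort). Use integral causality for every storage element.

#0 stroke at R1
#1 stroke at J1
#2 stroke at I1
#3 stroke at Sf1

bond 3 →Sf1  (Sf1 (Sf) sets flow on bond)
bond 1 →J1  (C1 outputs effort q/C1)
bond 0 →R1  (common-e at J1 fixed by 1)
bond 2 →I1  (J1: bond 1 brought effort, rest push out)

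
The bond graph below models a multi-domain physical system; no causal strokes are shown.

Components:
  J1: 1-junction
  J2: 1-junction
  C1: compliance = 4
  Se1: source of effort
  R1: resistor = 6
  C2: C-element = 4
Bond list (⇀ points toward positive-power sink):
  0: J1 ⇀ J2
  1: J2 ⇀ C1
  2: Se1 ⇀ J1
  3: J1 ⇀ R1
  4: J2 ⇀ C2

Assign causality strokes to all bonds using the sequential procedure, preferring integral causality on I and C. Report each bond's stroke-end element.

#2 →J1  (source Se1 imposes e)
#1 →J2  (C1 integral (e out))
#4 →J2  (C2 integral (e out))
#0 →J1  (closing 1-jn rule on J2)
#3 →R1  (J1 needs exactly one f-in)

bond 0 →J1
bond 1 →J2
bond 2 →J1
bond 3 →R1
bond 4 →J2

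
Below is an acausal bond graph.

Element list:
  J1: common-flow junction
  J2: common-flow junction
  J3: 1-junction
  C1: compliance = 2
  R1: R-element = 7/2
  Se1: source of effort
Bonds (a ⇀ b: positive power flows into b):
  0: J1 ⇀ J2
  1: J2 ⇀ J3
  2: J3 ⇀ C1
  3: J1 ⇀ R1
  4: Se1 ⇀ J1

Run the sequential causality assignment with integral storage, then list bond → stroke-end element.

bond 4 stroke at J1  (Se1: effort source, stroke at far end)
bond 2 stroke at J3  (prefer integral on C1)
bond 1 stroke at J2  (closing 1-jn rule on J3)
bond 0 stroke at J1  (closing 1-jn rule on J2)
bond 3 stroke at R1  (only one flow-in slot at J1)

b0 stroke→J1
b1 stroke→J2
b2 stroke→J3
b3 stroke→R1
b4 stroke→J1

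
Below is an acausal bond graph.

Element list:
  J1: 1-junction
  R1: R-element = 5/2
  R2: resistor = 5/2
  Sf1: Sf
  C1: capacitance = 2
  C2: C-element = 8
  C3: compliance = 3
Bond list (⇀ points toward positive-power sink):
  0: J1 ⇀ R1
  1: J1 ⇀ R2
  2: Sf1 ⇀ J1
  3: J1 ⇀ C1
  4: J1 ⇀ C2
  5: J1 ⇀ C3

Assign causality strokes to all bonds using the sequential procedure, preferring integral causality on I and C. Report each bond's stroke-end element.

bond 2 →Sf1  (Sf1 fixes flow; stroke at Sf1)
bond 0 →J1  (J1: bond 2 brought flow, rest push out)
bond 1 →J1  (common-f at J1 fixed by 2)
bond 3 →J1  (common-f at J1 fixed by 2)
bond 4 →J1  (common-f at J1 fixed by 2)
bond 5 →J1  (J1: bond 2 brought flow, rest push out)

#0 stroke at J1
#1 stroke at J1
#2 stroke at Sf1
#3 stroke at J1
#4 stroke at J1
#5 stroke at J1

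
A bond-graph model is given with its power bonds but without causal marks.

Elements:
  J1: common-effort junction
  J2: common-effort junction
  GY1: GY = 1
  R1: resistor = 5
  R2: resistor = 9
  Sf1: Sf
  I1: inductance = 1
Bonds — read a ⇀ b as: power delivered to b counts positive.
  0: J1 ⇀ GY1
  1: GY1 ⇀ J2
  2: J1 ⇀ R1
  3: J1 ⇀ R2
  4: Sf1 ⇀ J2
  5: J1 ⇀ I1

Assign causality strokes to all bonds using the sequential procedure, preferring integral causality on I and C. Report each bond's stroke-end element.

#4 stroke→Sf1  (Sf1: flow source, stroke at near end)
#1 stroke→J2  (J2: last free bond brings effort in)
#0 stroke→J1  (GY1 both-in/both-out from 1)
#2 stroke→R1  (J1: bond 0 brought effort, rest push out)
#3 stroke→R2  (J1: bond 0 brought effort, rest push out)
#5 stroke→I1  (common-e at J1 fixed by 0)

β0 →J1
β1 →J2
β2 →R1
β3 →R2
β4 →Sf1
β5 →I1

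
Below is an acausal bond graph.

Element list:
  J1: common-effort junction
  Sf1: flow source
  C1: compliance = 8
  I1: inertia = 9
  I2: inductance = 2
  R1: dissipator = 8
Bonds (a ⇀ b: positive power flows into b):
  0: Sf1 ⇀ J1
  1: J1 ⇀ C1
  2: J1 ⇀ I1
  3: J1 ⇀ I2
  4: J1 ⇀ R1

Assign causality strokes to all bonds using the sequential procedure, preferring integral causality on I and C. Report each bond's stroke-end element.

#0 →Sf1
#1 →J1
#2 →I1
#3 →I2
#4 →R1

β0 |Sf1  (Sf1 fixes flow; stroke at Sf1)
β1 |J1  (prefer integral on C1)
β2 |I1  (common-e at J1 fixed by 1)
β3 |I2  (J1 effort already set via bond 1)
β4 |R1  (common-e at J1 fixed by 1)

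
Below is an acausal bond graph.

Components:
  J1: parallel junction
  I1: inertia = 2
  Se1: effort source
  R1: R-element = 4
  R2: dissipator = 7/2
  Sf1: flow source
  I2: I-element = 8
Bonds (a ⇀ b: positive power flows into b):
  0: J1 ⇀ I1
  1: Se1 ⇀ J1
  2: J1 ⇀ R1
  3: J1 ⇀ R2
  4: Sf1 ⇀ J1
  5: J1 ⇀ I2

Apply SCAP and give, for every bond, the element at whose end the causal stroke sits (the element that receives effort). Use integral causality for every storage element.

bond 1 |J1  (source Se1 imposes e)
bond 4 |Sf1  (Sf1: flow source, stroke at near end)
bond 0 |I1  (0-jn J1 has e-setter on 1)
bond 2 |R1  (common-e at J1 fixed by 1)
bond 3 |R2  (common-e at J1 fixed by 1)
bond 5 |I2  (common-e at J1 fixed by 1)

bond 0 stroke→I1
bond 1 stroke→J1
bond 2 stroke→R1
bond 3 stroke→R2
bond 4 stroke→Sf1
bond 5 stroke→I2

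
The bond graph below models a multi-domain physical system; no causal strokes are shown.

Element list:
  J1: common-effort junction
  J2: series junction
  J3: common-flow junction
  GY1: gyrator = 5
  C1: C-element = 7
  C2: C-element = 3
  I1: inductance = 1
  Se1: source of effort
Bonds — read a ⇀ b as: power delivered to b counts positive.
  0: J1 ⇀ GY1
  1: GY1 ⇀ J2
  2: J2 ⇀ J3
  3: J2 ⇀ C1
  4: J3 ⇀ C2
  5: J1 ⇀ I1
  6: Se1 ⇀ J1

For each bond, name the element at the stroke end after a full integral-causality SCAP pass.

b6 →J1  (Se1 fixes effort; stroke away)
b0 →GY1  (common-e at J1 fixed by 6)
b5 →I1  (J1: bond 6 brought effort, rest push out)
b1 →GY1  (GY1 both-in/both-out from 0)
b2 →J2  (common-f at J2 fixed by 1)
b3 →J2  (common-f at J2 fixed by 1)
b4 →J3  (common-f at J3 fixed by 2)

#0 →GY1
#1 →GY1
#2 →J2
#3 →J2
#4 →J3
#5 →I1
#6 →J1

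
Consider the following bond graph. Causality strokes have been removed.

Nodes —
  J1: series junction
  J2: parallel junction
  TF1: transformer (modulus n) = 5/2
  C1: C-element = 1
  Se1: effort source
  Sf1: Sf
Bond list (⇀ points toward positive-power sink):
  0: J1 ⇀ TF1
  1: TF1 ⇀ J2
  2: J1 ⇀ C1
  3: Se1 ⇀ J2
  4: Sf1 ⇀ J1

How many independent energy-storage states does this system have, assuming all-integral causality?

bond 3 stroke→J2  (source Se1 imposes e)
bond 4 stroke→Sf1  (Sf1: flow source, stroke at near end)
bond 0 stroke→J1  (J1: bond 4 brought flow, rest push out)
bond 2 stroke→J1  (common-f at J1 fixed by 4)
bond 1 stroke→TF1  (J2 effort already set via bond 3)

1  (C1 all integral)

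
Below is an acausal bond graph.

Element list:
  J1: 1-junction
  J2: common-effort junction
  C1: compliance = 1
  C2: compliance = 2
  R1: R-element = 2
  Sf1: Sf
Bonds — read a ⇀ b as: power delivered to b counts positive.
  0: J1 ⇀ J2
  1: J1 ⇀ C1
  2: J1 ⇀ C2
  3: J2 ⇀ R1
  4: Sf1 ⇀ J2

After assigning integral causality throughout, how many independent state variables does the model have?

2  (C1, C2 all integral)

β4 stroke→Sf1  (source Sf1 imposes f)
β1 stroke→J1  (C1 outputs effort q/C1)
β2 stroke→J1  (C2 outputs effort q/C2)
β0 stroke→J2  (closing 1-jn rule on J1)
β3 stroke→R1  (J2 effort already set via bond 0)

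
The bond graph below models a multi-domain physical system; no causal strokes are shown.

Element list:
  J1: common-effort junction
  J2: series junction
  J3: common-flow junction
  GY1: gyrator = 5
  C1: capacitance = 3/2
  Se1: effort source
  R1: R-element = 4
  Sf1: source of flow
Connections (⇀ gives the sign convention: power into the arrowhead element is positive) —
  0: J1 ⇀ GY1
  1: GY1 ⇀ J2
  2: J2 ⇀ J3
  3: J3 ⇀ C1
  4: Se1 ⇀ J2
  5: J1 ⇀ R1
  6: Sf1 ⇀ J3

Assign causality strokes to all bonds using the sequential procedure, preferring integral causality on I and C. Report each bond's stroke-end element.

#0 stroke→J1
#1 stroke→J2
#2 stroke→J3
#3 stroke→J3
#4 stroke→J2
#5 stroke→R1
#6 stroke→Sf1

#4 stroke at J2  (source Se1 imposes e)
#6 stroke at Sf1  (Sf1 fixes flow; stroke at Sf1)
#2 stroke at J3  (common-f at J3 fixed by 6)
#3 stroke at J3  (J3: bond 6 brought flow, rest push out)
#1 stroke at J2  (common-f at J2 fixed by 2)
#0 stroke at J1  (GY1 both-in/both-out from 1)
#5 stroke at R1  (J1: bond 0 brought effort, rest push out)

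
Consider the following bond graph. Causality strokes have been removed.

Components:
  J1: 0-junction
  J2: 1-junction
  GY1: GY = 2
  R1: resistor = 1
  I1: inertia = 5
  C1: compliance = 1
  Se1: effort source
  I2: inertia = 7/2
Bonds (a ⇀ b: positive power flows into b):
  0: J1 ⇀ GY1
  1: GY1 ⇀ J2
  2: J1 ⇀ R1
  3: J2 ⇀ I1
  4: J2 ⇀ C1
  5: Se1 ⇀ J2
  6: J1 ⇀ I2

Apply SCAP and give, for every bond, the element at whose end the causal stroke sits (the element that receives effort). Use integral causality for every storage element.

bond 0 →J1
bond 1 →J2
bond 2 →R1
bond 3 →I1
bond 4 →J2
bond 5 →J2
bond 6 →I2

#5 stroke at J2  (Se1 (Se) sets effort on bond)
#3 stroke at I1  (I1 integral (f out))
#1 stroke at J2  (J2: bond 3 brought flow, rest push out)
#4 stroke at J2  (J2: bond 3 brought flow, rest push out)
#0 stroke at J1  (through GY1, causality inverts; strokes same side of GY1)
#2 stroke at R1  (J1: bond 0 brought effort, rest push out)
#6 stroke at I2  (common-e at J1 fixed by 0)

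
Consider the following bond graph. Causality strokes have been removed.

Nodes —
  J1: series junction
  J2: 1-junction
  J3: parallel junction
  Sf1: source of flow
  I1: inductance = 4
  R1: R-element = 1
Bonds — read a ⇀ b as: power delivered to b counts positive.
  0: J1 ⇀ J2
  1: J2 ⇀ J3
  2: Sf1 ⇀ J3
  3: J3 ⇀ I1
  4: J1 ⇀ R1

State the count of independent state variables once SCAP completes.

#2 →Sf1  (source Sf1 imposes f)
#3 →I1  (I1: I, integral causality)
#1 →J3  (J3: last free bond brings effort in)
#0 →J2  (common-f at J2 fixed by 1)
#4 →J1  (J1: bond 0 brought flow, rest push out)

1  (I1 all integral)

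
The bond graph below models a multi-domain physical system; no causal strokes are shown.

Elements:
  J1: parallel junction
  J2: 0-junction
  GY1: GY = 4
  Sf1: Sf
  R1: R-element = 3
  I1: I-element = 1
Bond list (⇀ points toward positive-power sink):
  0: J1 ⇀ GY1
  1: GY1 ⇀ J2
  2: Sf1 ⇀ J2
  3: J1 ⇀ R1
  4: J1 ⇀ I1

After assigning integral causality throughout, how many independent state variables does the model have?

1  (I1 all integral)

bond 2 stroke→Sf1  (source Sf1 imposes f)
bond 1 stroke→J2  (closing 0-jn rule on J2)
bond 0 stroke→J1  (GY1 both-in/both-out from 1)
bond 3 stroke→R1  (0-jn J1 has e-setter on 0)
bond 4 stroke→I1  (J1: bond 0 brought effort, rest push out)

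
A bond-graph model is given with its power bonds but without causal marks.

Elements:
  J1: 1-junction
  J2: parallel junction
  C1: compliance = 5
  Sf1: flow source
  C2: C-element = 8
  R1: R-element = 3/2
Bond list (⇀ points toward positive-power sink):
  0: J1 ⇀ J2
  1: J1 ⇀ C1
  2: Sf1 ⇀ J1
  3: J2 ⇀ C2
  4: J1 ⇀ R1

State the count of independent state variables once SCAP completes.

2  (C1, C2 all integral)

b2 stroke→Sf1  (Sf1: flow source, stroke at near end)
b0 stroke→J1  (J1: bond 2 brought flow, rest push out)
b1 stroke→J1  (1-jn J1 has f-setter on 2)
b4 stroke→J1  (J1: bond 2 brought flow, rest push out)
b3 stroke→J2  (closing 0-jn rule on J2)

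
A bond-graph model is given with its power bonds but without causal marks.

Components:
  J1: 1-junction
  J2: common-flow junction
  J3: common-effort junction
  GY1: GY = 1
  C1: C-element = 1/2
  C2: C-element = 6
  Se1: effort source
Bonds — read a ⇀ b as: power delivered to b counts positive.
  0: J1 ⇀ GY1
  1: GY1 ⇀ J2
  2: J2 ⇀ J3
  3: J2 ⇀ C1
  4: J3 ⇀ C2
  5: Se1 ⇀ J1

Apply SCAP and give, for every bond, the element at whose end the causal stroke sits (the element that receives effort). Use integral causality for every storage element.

#0 stroke at GY1
#1 stroke at GY1
#2 stroke at J2
#3 stroke at J2
#4 stroke at J3
#5 stroke at J1

β5 |J1  (Se1: effort source, stroke at far end)
β0 |GY1  (J1: last free bond brings flow in)
β1 |GY1  (GY GY1: same side as bond 0)
β2 |J2  (common-f at J2 fixed by 1)
β3 |J2  (J2: bond 1 brought flow, rest push out)
β4 |J3  (J3: last free bond brings effort in)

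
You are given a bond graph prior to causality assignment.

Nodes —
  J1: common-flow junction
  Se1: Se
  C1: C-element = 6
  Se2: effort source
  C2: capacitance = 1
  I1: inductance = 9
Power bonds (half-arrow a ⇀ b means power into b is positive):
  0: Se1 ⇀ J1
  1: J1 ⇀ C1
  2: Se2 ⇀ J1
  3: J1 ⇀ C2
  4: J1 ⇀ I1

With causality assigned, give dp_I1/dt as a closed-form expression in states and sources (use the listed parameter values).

b0 →J1  (Se1 fixes effort; stroke away)
b2 →J1  (source Se2 imposes e)
b1 →J1  (C1: C, integral causality)
b3 →J1  (C2 outputs effort q/C2)
b4 →I1  (closing 1-jn rule on J1)

dp_I1/dt = E_Se1 + E_Se2 - q_C1/6 - q_C2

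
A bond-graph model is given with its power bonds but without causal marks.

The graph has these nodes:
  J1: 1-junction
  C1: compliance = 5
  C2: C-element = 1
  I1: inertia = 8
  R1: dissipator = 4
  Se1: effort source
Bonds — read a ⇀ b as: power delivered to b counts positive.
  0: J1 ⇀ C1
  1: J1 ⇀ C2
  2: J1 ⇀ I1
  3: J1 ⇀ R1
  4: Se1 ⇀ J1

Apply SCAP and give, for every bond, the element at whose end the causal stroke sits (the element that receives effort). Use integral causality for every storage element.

b4 stroke at J1  (Se1: effort source, stroke at far end)
b0 stroke at J1  (prefer integral on C1)
b1 stroke at J1  (prefer integral on C2)
b2 stroke at I1  (I1 integral (f out))
b3 stroke at J1  (J1 flow already set via bond 2)

β0 stroke at J1
β1 stroke at J1
β2 stroke at I1
β3 stroke at J1
β4 stroke at J1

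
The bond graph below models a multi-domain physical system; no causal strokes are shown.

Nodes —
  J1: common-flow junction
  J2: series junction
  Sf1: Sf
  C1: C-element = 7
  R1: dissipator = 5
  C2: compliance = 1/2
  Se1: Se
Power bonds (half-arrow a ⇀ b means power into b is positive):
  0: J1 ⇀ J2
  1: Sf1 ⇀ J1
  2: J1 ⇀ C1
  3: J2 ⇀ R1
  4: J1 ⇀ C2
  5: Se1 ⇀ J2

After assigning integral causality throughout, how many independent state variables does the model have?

b1 →Sf1  (Sf1: flow source, stroke at near end)
b5 →J2  (source Se1 imposes e)
b0 →J1  (1-jn J1 has f-setter on 1)
b2 →J1  (J1 flow already set via bond 1)
b4 →J1  (1-jn J1 has f-setter on 1)
b3 →J2  (common-f at J2 fixed by 0)

2  (C1, C2 all integral)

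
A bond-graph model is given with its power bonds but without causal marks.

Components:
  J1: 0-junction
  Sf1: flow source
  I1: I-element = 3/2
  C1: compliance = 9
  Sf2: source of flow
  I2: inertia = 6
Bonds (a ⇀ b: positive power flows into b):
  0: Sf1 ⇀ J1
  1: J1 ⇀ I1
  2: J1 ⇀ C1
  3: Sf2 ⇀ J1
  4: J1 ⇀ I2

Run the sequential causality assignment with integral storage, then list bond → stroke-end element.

β0 →Sf1  (Sf1 fixes flow; stroke at Sf1)
β3 →Sf2  (Sf2 fixes flow; stroke at Sf2)
β1 →I1  (prefer integral on I1)
β2 →J1  (C1 outputs effort q/C1)
β4 →I2  (J1: bond 2 brought effort, rest push out)

bond 0 →Sf1
bond 1 →I1
bond 2 →J1
bond 3 →Sf2
bond 4 →I2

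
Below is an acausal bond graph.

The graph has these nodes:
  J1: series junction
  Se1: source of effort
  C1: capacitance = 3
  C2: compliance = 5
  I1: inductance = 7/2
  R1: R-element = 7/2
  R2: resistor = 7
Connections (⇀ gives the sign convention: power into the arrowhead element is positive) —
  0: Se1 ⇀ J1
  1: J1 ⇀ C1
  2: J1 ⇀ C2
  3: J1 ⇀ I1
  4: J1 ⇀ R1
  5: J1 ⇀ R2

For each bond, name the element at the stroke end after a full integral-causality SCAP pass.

#0 stroke at J1  (source Se1 imposes e)
#1 stroke at J1  (C1 integral (e out))
#2 stroke at J1  (C2 outputs effort q/C2)
#3 stroke at I1  (I1 outputs flow p/I1)
#4 stroke at J1  (1-jn J1 has f-setter on 3)
#5 stroke at J1  (J1 flow already set via bond 3)

#0 |J1
#1 |J1
#2 |J1
#3 |I1
#4 |J1
#5 |J1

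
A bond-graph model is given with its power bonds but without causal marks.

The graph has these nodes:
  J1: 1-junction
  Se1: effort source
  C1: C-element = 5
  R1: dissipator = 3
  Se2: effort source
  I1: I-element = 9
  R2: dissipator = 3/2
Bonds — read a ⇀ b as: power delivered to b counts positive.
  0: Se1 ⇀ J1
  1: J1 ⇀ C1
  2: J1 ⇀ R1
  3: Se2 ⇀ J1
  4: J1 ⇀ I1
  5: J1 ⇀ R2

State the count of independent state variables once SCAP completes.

#0 |J1  (source Se1 imposes e)
#3 |J1  (Se2 fixes effort; stroke away)
#1 |J1  (prefer integral on C1)
#4 |I1  (prefer integral on I1)
#2 |J1  (1-jn J1 has f-setter on 4)
#5 |J1  (J1 flow already set via bond 4)

2  (C1, I1 all integral)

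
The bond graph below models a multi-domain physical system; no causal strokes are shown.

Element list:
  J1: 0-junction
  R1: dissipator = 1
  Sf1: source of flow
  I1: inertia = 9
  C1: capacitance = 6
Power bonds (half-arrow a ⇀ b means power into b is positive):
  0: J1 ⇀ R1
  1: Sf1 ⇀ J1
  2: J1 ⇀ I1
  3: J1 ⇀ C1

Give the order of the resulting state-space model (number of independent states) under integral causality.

#1 →Sf1  (Sf1: flow source, stroke at near end)
#2 →I1  (prefer integral on I1)
#3 →J1  (prefer integral on C1)
#0 →R1  (0-jn J1 has e-setter on 3)

2  (C1, I1 all integral)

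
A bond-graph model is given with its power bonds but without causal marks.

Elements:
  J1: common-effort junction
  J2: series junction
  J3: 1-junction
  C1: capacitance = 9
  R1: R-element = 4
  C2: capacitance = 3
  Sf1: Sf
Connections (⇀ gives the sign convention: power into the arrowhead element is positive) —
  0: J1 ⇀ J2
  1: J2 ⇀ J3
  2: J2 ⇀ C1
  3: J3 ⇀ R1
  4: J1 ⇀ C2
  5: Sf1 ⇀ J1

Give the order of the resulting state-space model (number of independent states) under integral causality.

2  (C1, C2 all integral)

#5 stroke at Sf1  (Sf1 fixes flow; stroke at Sf1)
#2 stroke at J2  (C1 integral (e out))
#4 stroke at J1  (prefer integral on C2)
#0 stroke at J2  (J1: bond 4 brought effort, rest push out)
#1 stroke at J3  (J2: last free bond brings flow in)
#3 stroke at R1  (closing 1-jn rule on J3)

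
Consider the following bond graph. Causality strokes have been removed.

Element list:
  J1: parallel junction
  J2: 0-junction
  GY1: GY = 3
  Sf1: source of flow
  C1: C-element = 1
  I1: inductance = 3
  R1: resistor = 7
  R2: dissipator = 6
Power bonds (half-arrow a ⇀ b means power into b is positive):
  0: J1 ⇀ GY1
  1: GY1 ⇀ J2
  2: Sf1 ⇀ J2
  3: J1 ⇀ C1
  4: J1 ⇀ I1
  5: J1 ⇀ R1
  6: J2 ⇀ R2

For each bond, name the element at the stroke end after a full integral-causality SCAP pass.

bond 2 |Sf1  (source Sf1 imposes f)
bond 3 |J1  (C1 outputs effort q/C1)
bond 0 |GY1  (J1 effort already set via bond 3)
bond 4 |I1  (J1 effort already set via bond 3)
bond 5 |R1  (J1 effort already set via bond 3)
bond 1 |GY1  (through GY1, causality inverts; strokes same side of GY1)
bond 6 |J2  (J2 needs exactly one e-in)

β0 stroke→GY1
β1 stroke→GY1
β2 stroke→Sf1
β3 stroke→J1
β4 stroke→I1
β5 stroke→R1
β6 stroke→J2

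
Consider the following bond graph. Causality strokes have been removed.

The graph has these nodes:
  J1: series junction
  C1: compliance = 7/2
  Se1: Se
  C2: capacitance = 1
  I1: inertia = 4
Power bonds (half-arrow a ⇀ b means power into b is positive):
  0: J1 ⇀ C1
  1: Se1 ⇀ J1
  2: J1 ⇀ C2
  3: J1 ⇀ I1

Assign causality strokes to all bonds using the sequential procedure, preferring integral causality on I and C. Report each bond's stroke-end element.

b0 stroke→J1
b1 stroke→J1
b2 stroke→J1
b3 stroke→I1

b1 |J1  (source Se1 imposes e)
b0 |J1  (C1 integral (e out))
b2 |J1  (prefer integral on C2)
b3 |I1  (J1: last free bond brings flow in)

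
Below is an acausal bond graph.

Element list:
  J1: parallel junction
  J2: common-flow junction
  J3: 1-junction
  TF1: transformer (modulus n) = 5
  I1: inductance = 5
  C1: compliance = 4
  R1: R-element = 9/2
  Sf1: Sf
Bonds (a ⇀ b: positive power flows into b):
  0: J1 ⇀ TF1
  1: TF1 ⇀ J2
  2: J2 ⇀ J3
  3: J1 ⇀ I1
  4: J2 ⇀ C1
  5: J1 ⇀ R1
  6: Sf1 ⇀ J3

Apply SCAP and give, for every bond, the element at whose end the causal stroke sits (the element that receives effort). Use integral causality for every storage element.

#0 |TF1
#1 |J2
#2 |J3
#3 |I1
#4 |J2
#5 |J1
#6 |Sf1

#6 →Sf1  (Sf1 (Sf) sets flow on bond)
#2 →J3  (common-f at J3 fixed by 6)
#1 →J2  (1-jn J2 has f-setter on 2)
#4 →J2  (J2: bond 2 brought flow, rest push out)
#0 →TF1  (through TF1, causality passes straight; one stroke at TF1)
#3 →I1  (I1: I, integral causality)
#5 →J1  (only one effort-in slot at J1)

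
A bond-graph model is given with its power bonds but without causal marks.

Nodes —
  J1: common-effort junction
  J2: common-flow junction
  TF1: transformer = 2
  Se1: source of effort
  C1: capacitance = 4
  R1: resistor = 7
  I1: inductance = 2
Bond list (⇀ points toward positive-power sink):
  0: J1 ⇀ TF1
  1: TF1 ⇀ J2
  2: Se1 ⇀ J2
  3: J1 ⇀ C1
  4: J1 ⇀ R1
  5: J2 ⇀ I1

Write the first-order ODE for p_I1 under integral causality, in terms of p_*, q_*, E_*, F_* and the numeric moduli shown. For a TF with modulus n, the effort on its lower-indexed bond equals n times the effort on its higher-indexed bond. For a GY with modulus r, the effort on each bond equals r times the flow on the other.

dp_I1/dt = E_Se1 + q_C1/8

bond 2 →J2  (Se1 (Se) sets effort on bond)
bond 3 →J1  (C1: C, integral causality)
bond 0 →TF1  (common-e at J1 fixed by 3)
bond 4 →R1  (0-jn J1 has e-setter on 3)
bond 1 →J2  (TF1 one-in-one-out from 0)
bond 5 →I1  (J2: last free bond brings flow in)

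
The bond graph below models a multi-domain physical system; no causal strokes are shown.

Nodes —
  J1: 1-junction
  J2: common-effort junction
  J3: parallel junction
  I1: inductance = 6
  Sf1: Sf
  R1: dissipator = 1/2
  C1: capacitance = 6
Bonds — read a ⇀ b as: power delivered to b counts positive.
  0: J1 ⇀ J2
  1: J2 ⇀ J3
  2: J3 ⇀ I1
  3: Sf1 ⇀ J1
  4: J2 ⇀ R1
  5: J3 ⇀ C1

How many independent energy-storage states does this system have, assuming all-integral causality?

β3 |Sf1  (Sf1 (Sf) sets flow on bond)
β0 |J1  (J1: bond 3 brought flow, rest push out)
β2 |I1  (I1 integral (f out))
β5 |J3  (C1 integral (e out))
β1 |J2  (J3 effort already set via bond 5)
β4 |R1  (J2: bond 1 brought effort, rest push out)

2  (C1, I1 all integral)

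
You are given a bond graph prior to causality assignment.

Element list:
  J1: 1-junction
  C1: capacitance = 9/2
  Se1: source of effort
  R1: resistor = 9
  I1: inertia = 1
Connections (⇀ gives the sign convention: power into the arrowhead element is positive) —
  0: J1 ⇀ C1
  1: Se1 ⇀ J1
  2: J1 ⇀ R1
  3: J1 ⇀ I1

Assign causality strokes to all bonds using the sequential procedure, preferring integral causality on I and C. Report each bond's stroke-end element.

β1 |J1  (Se1: effort source, stroke at far end)
β0 |J1  (C1 outputs effort q/C1)
β3 |I1  (prefer integral on I1)
β2 |J1  (J1: bond 3 brought flow, rest push out)

β0 |J1
β1 |J1
β2 |J1
β3 |I1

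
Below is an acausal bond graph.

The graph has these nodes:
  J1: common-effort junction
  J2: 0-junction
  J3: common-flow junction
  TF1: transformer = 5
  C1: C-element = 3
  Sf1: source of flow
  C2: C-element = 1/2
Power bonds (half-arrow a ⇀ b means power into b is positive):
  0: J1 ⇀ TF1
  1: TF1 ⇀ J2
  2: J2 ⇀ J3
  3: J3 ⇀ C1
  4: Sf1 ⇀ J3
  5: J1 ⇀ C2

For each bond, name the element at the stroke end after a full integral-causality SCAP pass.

β4 |Sf1  (Sf1: flow source, stroke at near end)
β2 |J3  (1-jn J3 has f-setter on 4)
β3 |J3  (common-f at J3 fixed by 4)
β1 |J2  (only one effort-in slot at J2)
β0 |TF1  (through TF1, causality passes straight; one stroke at TF1)
β5 |J1  (J1 needs exactly one e-in)

#0 |TF1
#1 |J2
#2 |J3
#3 |J3
#4 |Sf1
#5 |J1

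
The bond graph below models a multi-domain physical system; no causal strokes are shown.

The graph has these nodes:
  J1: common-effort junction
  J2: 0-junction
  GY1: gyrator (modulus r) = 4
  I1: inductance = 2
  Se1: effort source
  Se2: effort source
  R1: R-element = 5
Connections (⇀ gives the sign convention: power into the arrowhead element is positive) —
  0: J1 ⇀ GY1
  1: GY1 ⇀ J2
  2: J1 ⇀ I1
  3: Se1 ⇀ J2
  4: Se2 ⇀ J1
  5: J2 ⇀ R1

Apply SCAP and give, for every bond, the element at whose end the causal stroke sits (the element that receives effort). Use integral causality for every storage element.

b3 stroke→J2  (Se1 (Se) sets effort on bond)
b4 stroke→J1  (Se2: effort source, stroke at far end)
b0 stroke→GY1  (J1: bond 4 brought effort, rest push out)
b2 stroke→I1  (common-e at J1 fixed by 4)
b1 stroke→GY1  (J2: bond 3 brought effort, rest push out)
b5 stroke→R1  (J2: bond 3 brought effort, rest push out)

b0 stroke at GY1
b1 stroke at GY1
b2 stroke at I1
b3 stroke at J2
b4 stroke at J1
b5 stroke at R1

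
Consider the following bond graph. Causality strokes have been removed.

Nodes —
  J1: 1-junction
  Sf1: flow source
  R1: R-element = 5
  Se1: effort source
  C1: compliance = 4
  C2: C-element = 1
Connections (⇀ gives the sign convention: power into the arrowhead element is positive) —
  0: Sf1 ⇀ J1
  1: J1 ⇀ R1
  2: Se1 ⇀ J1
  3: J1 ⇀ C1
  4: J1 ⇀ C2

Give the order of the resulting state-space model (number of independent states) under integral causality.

2  (C1, C2 all integral)

β0 |Sf1  (Sf1 (Sf) sets flow on bond)
β2 |J1  (Se1 (Se) sets effort on bond)
β1 |J1  (J1: bond 0 brought flow, rest push out)
β3 |J1  (J1 flow already set via bond 0)
β4 |J1  (J1 flow already set via bond 0)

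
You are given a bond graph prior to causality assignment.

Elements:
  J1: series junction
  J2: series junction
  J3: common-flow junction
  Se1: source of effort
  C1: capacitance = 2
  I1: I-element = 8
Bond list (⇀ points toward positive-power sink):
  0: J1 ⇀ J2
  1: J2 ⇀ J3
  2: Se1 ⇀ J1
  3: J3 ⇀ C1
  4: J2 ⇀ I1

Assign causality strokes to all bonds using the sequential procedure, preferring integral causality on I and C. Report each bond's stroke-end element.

bond 2 stroke→J1  (Se1 (Se) sets effort on bond)
bond 0 stroke→J2  (only one flow-in slot at J1)
bond 3 stroke→J3  (prefer integral on C1)
bond 1 stroke→J2  (closing 1-jn rule on J3)
bond 4 stroke→I1  (closing 1-jn rule on J2)

#0 stroke→J2
#1 stroke→J2
#2 stroke→J1
#3 stroke→J3
#4 stroke→I1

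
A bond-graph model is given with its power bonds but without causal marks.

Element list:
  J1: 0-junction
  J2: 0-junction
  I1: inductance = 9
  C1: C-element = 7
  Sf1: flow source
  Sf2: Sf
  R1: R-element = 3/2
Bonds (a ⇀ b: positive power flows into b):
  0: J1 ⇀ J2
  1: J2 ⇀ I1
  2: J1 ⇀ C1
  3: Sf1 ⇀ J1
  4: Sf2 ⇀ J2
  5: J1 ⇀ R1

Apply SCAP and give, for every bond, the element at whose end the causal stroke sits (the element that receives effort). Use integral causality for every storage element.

β0 →J2
β1 →I1
β2 →J1
β3 →Sf1
β4 →Sf2
β5 →R1

bond 3 →Sf1  (Sf1 (Sf) sets flow on bond)
bond 4 →Sf2  (source Sf2 imposes f)
bond 1 →I1  (I1 integral (f out))
bond 0 →J2  (only one effort-in slot at J2)
bond 2 →J1  (C1 outputs effort q/C1)
bond 5 →R1  (J1: bond 2 brought effort, rest push out)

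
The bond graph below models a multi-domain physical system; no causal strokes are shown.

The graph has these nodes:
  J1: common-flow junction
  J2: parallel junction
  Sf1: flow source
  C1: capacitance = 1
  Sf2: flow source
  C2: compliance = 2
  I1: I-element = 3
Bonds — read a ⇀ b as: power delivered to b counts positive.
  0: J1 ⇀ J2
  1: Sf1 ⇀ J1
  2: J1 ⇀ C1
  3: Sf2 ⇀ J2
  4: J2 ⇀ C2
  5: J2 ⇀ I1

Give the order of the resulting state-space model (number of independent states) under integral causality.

b1 |Sf1  (source Sf1 imposes f)
b3 |Sf2  (Sf2 (Sf) sets flow on bond)
b0 |J1  (J1: bond 1 brought flow, rest push out)
b2 |J1  (J1 flow already set via bond 1)
b4 |J2  (C2 integral (e out))
b5 |I1  (J2 effort already set via bond 4)

3  (C1, C2, I1 all integral)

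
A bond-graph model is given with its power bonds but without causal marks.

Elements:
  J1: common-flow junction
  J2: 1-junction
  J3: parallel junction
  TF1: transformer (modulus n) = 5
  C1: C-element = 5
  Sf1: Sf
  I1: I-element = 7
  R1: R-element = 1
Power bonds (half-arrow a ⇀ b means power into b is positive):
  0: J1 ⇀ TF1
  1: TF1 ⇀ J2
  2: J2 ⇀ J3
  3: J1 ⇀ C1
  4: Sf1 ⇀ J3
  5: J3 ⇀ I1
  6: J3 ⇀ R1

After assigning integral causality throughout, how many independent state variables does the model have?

2  (C1, I1 all integral)

#4 →Sf1  (Sf1 (Sf) sets flow on bond)
#3 →J1  (C1 outputs effort q/C1)
#0 →TF1  (closing 1-jn rule on J1)
#1 →J2  (through TF1, causality passes straight; one stroke at TF1)
#2 →J3  (J2: last free bond brings flow in)
#5 →I1  (J3 effort already set via bond 2)
#6 →R1  (0-jn J3 has e-setter on 2)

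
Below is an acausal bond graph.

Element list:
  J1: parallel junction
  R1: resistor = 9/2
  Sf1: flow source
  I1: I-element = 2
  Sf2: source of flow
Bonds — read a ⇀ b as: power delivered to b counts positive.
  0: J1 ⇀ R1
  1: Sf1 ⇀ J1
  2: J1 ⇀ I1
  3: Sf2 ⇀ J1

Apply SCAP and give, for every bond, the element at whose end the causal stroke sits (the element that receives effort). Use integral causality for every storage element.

b0 →J1
b1 →Sf1
b2 →I1
b3 →Sf2

bond 1 stroke→Sf1  (Sf1: flow source, stroke at near end)
bond 3 stroke→Sf2  (Sf2 fixes flow; stroke at Sf2)
bond 2 stroke→I1  (prefer integral on I1)
bond 0 stroke→J1  (J1: last free bond brings effort in)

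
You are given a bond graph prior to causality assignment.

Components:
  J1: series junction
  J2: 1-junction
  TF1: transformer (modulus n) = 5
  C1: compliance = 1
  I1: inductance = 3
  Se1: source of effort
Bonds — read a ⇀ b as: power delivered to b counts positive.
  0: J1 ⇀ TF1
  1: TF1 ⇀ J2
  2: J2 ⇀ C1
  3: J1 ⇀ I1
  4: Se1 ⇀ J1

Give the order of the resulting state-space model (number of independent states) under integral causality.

2  (C1, I1 all integral)

bond 4 stroke→J1  (Se1 (Se) sets effort on bond)
bond 2 stroke→J2  (C1: C, integral causality)
bond 1 stroke→TF1  (J2 needs exactly one f-in)
bond 0 stroke→J1  (TF1: transformer flips bond 1)
bond 3 stroke→I1  (J1: last free bond brings flow in)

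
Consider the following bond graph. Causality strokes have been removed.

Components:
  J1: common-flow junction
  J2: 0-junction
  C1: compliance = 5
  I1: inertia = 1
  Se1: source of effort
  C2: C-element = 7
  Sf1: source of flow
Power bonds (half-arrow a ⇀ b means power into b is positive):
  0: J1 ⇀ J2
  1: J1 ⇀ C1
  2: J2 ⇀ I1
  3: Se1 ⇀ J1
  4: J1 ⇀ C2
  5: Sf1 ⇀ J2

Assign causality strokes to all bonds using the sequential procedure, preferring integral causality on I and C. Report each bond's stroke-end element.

#0 |J2
#1 |J1
#2 |I1
#3 |J1
#4 |J1
#5 |Sf1

b3 →J1  (Se1: effort source, stroke at far end)
b5 →Sf1  (Sf1 (Sf) sets flow on bond)
b1 →J1  (C1: C, integral causality)
b2 →I1  (I1 integral (f out))
b0 →J2  (J2: last free bond brings effort in)
b4 →J1  (J1: bond 0 brought flow, rest push out)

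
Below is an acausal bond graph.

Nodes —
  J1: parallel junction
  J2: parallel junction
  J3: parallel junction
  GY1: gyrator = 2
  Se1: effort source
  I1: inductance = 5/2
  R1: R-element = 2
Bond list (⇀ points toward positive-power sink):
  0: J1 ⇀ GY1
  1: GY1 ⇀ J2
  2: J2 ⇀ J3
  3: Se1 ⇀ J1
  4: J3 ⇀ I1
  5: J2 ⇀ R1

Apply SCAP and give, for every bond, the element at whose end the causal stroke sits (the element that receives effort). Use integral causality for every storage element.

β3 |J1  (Se1: effort source, stroke at far end)
β0 |GY1  (J1 effort already set via bond 3)
β1 |GY1  (through GY1, causality inverts; strokes same side of GY1)
β4 |I1  (prefer integral on I1)
β2 |J3  (closing 0-jn rule on J3)
β5 |J2  (closing 0-jn rule on J2)

#0 stroke→GY1
#1 stroke→GY1
#2 stroke→J3
#3 stroke→J1
#4 stroke→I1
#5 stroke→J2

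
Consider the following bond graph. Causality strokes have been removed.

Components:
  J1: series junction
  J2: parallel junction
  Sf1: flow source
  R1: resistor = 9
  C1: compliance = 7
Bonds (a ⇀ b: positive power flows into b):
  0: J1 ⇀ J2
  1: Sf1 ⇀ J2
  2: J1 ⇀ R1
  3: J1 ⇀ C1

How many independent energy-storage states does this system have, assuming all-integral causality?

#1 stroke at Sf1  (Sf1: flow source, stroke at near end)
#0 stroke at J2  (closing 0-jn rule on J2)
#2 stroke at J1  (J1: bond 0 brought flow, rest push out)
#3 stroke at J1  (1-jn J1 has f-setter on 0)

1  (C1 all integral)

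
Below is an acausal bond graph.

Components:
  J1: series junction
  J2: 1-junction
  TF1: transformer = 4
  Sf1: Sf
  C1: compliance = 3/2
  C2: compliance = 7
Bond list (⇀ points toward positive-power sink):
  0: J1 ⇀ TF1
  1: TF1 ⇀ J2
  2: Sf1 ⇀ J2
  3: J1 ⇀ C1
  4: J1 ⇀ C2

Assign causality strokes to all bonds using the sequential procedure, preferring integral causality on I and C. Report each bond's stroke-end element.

bond 2 →Sf1  (Sf1: flow source, stroke at near end)
bond 1 →J2  (common-f at J2 fixed by 2)
bond 0 →TF1  (TF1 one-in-one-out from 1)
bond 3 →J1  (J1 flow already set via bond 0)
bond 4 →J1  (common-f at J1 fixed by 0)

#0 stroke at TF1
#1 stroke at J2
#2 stroke at Sf1
#3 stroke at J1
#4 stroke at J1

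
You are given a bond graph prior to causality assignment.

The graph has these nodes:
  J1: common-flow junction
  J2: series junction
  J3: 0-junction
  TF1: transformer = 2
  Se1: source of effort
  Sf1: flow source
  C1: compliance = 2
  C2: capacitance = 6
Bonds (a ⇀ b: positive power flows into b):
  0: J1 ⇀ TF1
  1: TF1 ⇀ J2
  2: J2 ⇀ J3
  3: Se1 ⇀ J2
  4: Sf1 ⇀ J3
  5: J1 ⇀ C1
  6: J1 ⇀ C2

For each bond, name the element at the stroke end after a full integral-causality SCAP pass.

bond 0 →TF1
bond 1 →J2
bond 2 →J3
bond 3 →J2
bond 4 →Sf1
bond 5 →J1
bond 6 →J1

β3 stroke at J2  (Se1 fixes effort; stroke away)
β4 stroke at Sf1  (source Sf1 imposes f)
β2 stroke at J3  (closing 0-jn rule on J3)
β1 stroke at J2  (common-f at J2 fixed by 2)
β0 stroke at TF1  (through TF1, causality passes straight; one stroke at TF1)
β5 stroke at J1  (1-jn J1 has f-setter on 0)
β6 stroke at J1  (J1 flow already set via bond 0)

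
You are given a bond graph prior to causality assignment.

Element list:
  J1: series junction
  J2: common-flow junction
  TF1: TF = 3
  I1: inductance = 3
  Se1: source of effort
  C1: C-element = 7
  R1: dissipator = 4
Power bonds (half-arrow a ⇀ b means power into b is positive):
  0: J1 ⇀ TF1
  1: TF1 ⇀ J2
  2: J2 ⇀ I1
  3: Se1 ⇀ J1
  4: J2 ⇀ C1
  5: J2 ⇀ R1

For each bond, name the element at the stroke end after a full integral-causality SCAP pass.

β0 →TF1
β1 →J2
β2 →I1
β3 →J1
β4 →J2
β5 →J2

b3 |J1  (Se1 (Se) sets effort on bond)
b0 |TF1  (J1: last free bond brings flow in)
b1 |J2  (TF1 one-in-one-out from 0)
b2 |I1  (prefer integral on I1)
b4 |J2  (J2 flow already set via bond 2)
b5 |J2  (J2 flow already set via bond 2)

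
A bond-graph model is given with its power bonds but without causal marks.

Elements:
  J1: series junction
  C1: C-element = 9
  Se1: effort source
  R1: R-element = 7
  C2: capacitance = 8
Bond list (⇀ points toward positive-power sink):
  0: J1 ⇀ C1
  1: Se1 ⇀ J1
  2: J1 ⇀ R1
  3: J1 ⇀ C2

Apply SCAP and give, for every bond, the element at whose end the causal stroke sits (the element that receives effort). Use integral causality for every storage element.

bond 0 stroke→J1
bond 1 stroke→J1
bond 2 stroke→R1
bond 3 stroke→J1

bond 1 stroke at J1  (Se1 fixes effort; stroke away)
bond 0 stroke at J1  (C1 outputs effort q/C1)
bond 3 stroke at J1  (prefer integral on C2)
bond 2 stroke at R1  (only one flow-in slot at J1)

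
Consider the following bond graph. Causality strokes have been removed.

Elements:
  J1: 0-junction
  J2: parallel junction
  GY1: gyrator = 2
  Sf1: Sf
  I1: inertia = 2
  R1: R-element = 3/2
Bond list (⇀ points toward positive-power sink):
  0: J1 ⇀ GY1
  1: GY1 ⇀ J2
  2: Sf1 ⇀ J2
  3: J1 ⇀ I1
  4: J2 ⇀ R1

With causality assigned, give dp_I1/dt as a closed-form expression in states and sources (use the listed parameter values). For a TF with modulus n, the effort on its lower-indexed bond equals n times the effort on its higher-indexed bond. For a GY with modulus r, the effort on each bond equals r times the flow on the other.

bond 2 |Sf1  (Sf1: flow source, stroke at near end)
bond 3 |I1  (prefer integral on I1)
bond 0 |J1  (closing 0-jn rule on J1)
bond 1 |J2  (GY1 both-in/both-out from 0)
bond 4 |R1  (J2: bond 1 brought effort, rest push out)

dp_I1/dt = -2*F_Sf1 - 4*p_I1/3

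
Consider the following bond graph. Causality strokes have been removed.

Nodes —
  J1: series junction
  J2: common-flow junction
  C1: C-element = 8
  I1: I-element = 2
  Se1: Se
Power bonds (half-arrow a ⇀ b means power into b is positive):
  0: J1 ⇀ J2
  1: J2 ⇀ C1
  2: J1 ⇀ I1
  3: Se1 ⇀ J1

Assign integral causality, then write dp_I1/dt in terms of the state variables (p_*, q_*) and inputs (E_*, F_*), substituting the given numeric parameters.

dp_I1/dt = E_Se1 - q_C1/8

β3 →J1  (Se1 fixes effort; stroke away)
β1 →J2  (C1 outputs effort q/C1)
β0 →J1  (only one flow-in slot at J2)
β2 →I1  (only one flow-in slot at J1)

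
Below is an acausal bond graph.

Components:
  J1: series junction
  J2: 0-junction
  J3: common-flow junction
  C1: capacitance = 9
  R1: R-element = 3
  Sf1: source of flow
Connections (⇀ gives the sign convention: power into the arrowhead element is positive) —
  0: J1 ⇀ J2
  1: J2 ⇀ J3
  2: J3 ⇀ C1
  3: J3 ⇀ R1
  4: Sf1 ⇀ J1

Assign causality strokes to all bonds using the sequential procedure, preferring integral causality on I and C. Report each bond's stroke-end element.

β0 →J1
β1 →J2
β2 →J3
β3 →J3
β4 →Sf1

bond 4 stroke at Sf1  (source Sf1 imposes f)
bond 0 stroke at J1  (J1 flow already set via bond 4)
bond 1 stroke at J2  (only one effort-in slot at J2)
bond 2 stroke at J3  (common-f at J3 fixed by 1)
bond 3 stroke at J3  (common-f at J3 fixed by 1)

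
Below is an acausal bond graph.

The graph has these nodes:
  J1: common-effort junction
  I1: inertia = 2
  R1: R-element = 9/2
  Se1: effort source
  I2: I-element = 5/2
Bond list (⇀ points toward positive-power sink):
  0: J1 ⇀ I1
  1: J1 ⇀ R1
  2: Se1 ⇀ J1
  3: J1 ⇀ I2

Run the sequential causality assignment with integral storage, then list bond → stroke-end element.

b2 |J1  (Se1: effort source, stroke at far end)
b0 |I1  (0-jn J1 has e-setter on 2)
b1 |R1  (common-e at J1 fixed by 2)
b3 |I2  (J1 effort already set via bond 2)

β0 stroke at I1
β1 stroke at R1
β2 stroke at J1
β3 stroke at I2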